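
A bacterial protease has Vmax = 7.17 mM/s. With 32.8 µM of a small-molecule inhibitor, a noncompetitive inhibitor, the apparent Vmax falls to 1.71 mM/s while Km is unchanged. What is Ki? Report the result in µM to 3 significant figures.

Noncompetitive: Vmax,app = Vmax/α with α = 1 + [I]/Ki.
α = Vmax/Vmax,app = 7.17/1.71 = 4.193.
Since α = 1 + [I]/Ki, [I]/Ki = 4.193 − 1 = 3.193 and Ki = 32.8/3.193 = 10.3 µM.

10.3 µM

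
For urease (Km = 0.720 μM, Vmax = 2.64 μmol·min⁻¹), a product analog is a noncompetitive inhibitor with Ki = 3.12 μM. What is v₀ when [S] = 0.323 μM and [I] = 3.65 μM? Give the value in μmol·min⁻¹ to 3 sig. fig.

0.377 μmol·min⁻¹

α = 1 + [I]/Ki = 1 + 3.65/3.12 = 2.170.
For a noncompetitive inhibitor, Vmax is reduced to Vmax/α while Km is unchanged: Km,app = 0.720 μM, Vmax,app = 1.22 μmol·min⁻¹.
v = Vmax,app·[S]/(Km,app + [S]) = 1.22 × 0.323/(0.720 + 0.323) = 0.377 μmol·min⁻¹.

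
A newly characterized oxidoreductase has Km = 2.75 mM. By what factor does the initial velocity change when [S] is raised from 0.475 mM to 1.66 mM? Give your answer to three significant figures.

The fractional saturations are [S]/(Km+[S]) = 0.475/3.225 = 0.1473 and 1.66/4.410 = 0.3764.
v₂/v₁ is just their ratio: 0.3764/0.1473 = 2.56.

2.56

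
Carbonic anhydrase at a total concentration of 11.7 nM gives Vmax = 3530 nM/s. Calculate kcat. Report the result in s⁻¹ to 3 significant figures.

302 s⁻¹

kcat = Vmax/[E]total = 3530 nM/s / 11.7 nM = 302 s⁻¹.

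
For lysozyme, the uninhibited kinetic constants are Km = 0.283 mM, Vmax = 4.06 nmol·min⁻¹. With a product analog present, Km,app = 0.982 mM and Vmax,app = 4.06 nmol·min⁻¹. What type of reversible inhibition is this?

competitive

Km increases (0.283 → 0.982 mM) while Vmax is unchanged — the hallmark of competitive inhibition.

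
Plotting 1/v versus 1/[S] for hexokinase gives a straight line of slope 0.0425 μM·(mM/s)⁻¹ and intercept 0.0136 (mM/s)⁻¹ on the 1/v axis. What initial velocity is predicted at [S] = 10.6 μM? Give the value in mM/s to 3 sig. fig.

56.8 mM/s

The y-intercept is 1/Vmax, so Vmax = 1/0.0136 = 73.5 mM/s.
The slope is Km/Vmax, so Km = 0.0425 × 73.5 = 3.13 μM.
Then v = 73.5 × 10.6/(3.13 + 10.6) = 56.8 mM/s.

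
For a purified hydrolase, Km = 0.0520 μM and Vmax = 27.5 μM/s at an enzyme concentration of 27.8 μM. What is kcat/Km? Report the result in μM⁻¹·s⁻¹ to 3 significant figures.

19.0 μM⁻¹·s⁻¹

kcat = Vmax/[E]total = 27.5/27.8 = 0.989 s⁻¹.
kcat/Km = 0.989/0.0520 = 19.0 μM⁻¹·s⁻¹.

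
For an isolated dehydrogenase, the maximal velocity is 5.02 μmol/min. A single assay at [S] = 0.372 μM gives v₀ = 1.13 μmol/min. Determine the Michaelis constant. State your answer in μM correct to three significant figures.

v/Vmax = 1.13/5.02 = 0.2251 = [S]/(Km+[S]).
So Km + [S] = [S]/0.2251 = 1.653 μM, giving Km = 1.653 − 0.372 = 1.28 μM.

1.28 μM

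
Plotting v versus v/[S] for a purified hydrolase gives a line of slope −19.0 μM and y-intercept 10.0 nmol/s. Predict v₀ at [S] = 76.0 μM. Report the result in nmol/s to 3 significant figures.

In the Eadie–Hofstee form v = Vmax − Km·(v/[S]), the slope is −Km and the intercept is Vmax, so Km = 19.0 μM and Vmax = 10.0 nmol/s.
v = 10.0 × 76.0/(19.0 + 76.0) = 8.00 nmol/s.

8.00 nmol/s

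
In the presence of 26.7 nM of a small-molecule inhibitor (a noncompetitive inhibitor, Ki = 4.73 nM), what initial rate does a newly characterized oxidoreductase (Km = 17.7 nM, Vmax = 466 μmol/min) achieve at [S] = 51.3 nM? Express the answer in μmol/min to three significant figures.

α = 1 + [I]/Ki = 1 + 26.7/4.73 = 6.645.
For a noncompetitive inhibitor, Vmax is reduced to Vmax/α while Km is unchanged: Km,app = 17.7 nM, Vmax,app = 70.1 μmol/min.
v = Vmax,app·[S]/(Km,app + [S]) = 70.1 × 51.3/(17.7 + 51.3) = 52.1 μmol/min.

52.1 μmol/min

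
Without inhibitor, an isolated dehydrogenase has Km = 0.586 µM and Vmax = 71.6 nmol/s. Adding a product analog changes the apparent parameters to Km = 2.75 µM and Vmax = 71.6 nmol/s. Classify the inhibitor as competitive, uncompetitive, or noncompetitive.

competitive

Km increases (0.586 → 2.75 µM) while Vmax is unchanged — the hallmark of competitive inhibition.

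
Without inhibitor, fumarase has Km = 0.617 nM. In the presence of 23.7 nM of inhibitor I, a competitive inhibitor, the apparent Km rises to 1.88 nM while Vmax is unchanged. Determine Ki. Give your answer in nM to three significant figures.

Competitive: Km,app = α·Km with α = 1 + [I]/Ki.
α = Km,app/Km = 1.88/0.617 = 3.047.
Ki = [I]/(α − 1) = 23.7/2.047 = 11.6 nM.

11.6 nM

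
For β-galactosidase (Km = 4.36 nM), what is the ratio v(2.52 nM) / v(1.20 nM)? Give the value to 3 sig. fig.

Since Vmax cancels, v₂/v₁ = [S]₂(Km+[S]₁) / [S]₁(Km+[S]₂).
= 2.52×(4.36+1.20) / (1.20×(4.36+2.52)) = 14.01/8.256 = 1.70.

1.70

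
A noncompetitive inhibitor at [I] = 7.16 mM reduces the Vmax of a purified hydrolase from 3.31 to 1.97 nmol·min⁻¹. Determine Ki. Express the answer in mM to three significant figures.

Noncompetitive: Vmax,app = Vmax/α with α = 1 + [I]/Ki.
α = Vmax/Vmax,app = 3.31/1.97 = 1.680.
Ki = [I]/(α − 1) = 7.16/0.6802 = 10.5 mM.

10.5 mM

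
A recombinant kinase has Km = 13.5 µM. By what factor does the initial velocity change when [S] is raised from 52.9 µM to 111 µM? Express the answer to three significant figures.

1.12

The fractional saturations are [S]/(Km+[S]) = 52.9/66.40 = 0.7967 and 111/124.5 = 0.8916.
v₂/v₁ is just their ratio: 0.8916/0.7967 = 1.12.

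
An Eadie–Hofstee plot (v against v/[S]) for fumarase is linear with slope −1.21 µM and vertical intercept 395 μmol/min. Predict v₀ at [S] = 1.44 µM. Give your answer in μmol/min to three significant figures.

215 μmol/min

In the Eadie–Hofstee form v = Vmax − Km·(v/[S]), the slope is −Km and the intercept is Vmax, so Km = 1.21 µM and Vmax = 395 μmol/min.
v = 395 × 1.44/(1.21 + 1.44) = 215 μmol/min.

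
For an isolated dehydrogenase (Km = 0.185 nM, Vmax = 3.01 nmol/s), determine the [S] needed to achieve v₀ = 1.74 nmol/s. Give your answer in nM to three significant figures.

The required fractional saturation is v/Vmax = 1.74/3.01 = 0.5781.
Then [S]/(Km+[S]) = 0.5781 ⇒ [S] = 0.185 × 0.5781/(1 − 0.5781) = 0.253 nM.

0.253 nM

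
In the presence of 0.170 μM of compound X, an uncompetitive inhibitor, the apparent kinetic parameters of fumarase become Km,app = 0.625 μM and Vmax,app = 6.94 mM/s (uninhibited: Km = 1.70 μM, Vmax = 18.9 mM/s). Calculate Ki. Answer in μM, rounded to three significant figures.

0.0986 μM

Uncompetitive: Vmax,app = Vmax/α (and Km,app = Km/α) with α = 1 + [I]/Ki.
α = Vmax/Vmax,app = 18.9/6.94 = 2.723.
Ki = [I]/(α − 1) = 0.170/1.723 = 0.0986 μM.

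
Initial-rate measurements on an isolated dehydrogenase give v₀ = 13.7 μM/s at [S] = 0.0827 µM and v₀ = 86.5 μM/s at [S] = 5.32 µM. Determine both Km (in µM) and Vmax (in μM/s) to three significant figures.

Km = 0.487 µM; Vmax = 94.4 μM/s

From v = Vmax[S]/(Km+[S]), each point gives Vmax = v(Km+[S])/[S].
Equating: 13.7(Km+0.0827)/0.0827 = 86.5(Km+5.32)/5.32.
165.7·Km + 13.7 = 16.26·Km + 86.5, so (165.7 − 16.26)·Km = 86.5 − 13.7.
Km = 72.80/149.4 = 0.487 µM; then Vmax = 13.7(0.487+0.0827)/0.0827 = 94.4 μM/s.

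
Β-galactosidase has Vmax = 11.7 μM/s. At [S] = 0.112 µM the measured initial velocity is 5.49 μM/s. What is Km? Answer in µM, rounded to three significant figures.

v/Vmax = 5.49/11.7 = 0.4692 = [S]/(Km+[S]).
So Km + [S] = [S]/0.4692 = 0.2387 µM, giving Km = 0.2387 − 0.112 = 0.127 µM.

0.127 µM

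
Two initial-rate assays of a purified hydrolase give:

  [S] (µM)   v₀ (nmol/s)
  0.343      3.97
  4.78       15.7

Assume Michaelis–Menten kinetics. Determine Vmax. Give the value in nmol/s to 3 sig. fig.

From v = Vmax[S]/(Km+[S]), each point gives Vmax = v(Km+[S])/[S].
Equating: 3.97(Km+0.343)/0.343 = 15.7(Km+4.78)/4.78.
11.57·Km + 3.97 = 3.285·Km + 15.7, so (11.57 − 3.285)·Km = 15.7 − 3.97.
Km = 11.73/8.290 = 1.41 µM; then Vmax = 3.97(1.41+0.343)/0.343 = 20.3 nmol/s.

20.3 nmol/s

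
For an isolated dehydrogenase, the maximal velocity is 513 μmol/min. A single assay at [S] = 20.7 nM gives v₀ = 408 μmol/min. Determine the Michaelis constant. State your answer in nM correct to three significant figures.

5.33 nM

From v = Vmax[S]/(Km+[S]), Km = [S](Vmax − v)/v.
Km = 20.7 × (513 − 408) / 408 = 2174/408 = 5.33 nM.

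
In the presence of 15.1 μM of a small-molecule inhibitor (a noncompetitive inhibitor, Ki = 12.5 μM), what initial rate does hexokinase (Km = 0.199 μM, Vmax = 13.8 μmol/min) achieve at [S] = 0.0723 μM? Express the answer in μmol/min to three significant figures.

1.67 μmol/min

With α = 1 + [I]/Ki = 1 + 15.1/12.5 = 2.208, the noncompetitive rate law is v = (Vmax/α)·[S] / (Km + [S]).
v = (13.8/2.208)×0.0723 / (0.199 + 0.0723) = 0.4519/0.2713 = 1.67 μmol/min.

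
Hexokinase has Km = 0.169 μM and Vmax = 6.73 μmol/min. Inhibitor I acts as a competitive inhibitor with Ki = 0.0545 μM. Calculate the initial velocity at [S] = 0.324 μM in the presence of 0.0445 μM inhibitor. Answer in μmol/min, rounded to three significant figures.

α = 1 + [I]/Ki = 1 + 0.0445/0.0545 = 1.817.
For a competitive inhibitor, Vmax is unchanged and the apparent Km becomes α·Km: Km,app = 0.307 μM, Vmax,app = 6.73 μmol/min.
v = Vmax,app·[S]/(Km,app + [S]) = 6.73 × 0.324/(0.307 + 0.324) = 3.46 μmol/min.

3.46 μmol/min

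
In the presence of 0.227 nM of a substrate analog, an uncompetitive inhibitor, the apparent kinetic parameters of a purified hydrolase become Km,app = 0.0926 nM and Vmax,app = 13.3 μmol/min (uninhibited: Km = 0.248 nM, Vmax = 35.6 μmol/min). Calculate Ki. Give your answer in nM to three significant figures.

0.135 nM

Uncompetitive: Vmax,app = Vmax/α (and Km,app = Km/α) with α = 1 + [I]/Ki.
α = Vmax/Vmax,app = 35.6/13.3 = 2.677.
Ki = [I]/(α − 1) = 0.227/1.677 = 0.135 nM.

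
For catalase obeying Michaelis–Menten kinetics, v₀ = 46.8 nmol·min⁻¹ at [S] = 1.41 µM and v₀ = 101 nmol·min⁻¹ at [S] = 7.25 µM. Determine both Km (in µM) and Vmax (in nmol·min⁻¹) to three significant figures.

From v = Vmax[S]/(Km+[S]), each point gives Vmax = v(Km+[S])/[S].
Equating: 46.8(Km+1.41)/1.41 = 101(Km+7.25)/7.25.
33.19·Km + 46.8 = 13.93·Km + 101, so (33.19 − 13.93)·Km = 101 − 46.8.
Km = 54.20/19.26 = 2.81 µM; then Vmax = 46.8(2.81+1.41)/1.41 = 140 nmol·min⁻¹.

Km = 2.81 µM; Vmax = 140 nmol·min⁻¹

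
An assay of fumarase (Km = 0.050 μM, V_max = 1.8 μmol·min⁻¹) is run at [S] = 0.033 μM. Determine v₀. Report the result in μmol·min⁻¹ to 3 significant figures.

0.716 μmol·min⁻¹

v = Vmax·[S]/(Km + [S]) = 1.8 × 0.033 / (0.050 + 0.033)
  = 0.05940 / 0.08300 = 0.716 μmol·min⁻¹.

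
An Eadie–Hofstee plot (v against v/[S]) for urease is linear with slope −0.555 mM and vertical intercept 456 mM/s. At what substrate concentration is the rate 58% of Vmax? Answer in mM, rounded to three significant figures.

0.766 mM

The Eadie–Hofstee slope gives Km = 0.555 mM (slope = −Km).
v/Vmax = [S]/(Km+[S]) = 0.58 ⇒ [S] = Km·0.58/(1−0.58) = 0.555 × 1.381 = 0.766 mM.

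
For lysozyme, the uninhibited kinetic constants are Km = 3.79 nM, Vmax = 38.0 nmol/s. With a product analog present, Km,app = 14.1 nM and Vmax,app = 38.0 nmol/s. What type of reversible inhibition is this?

Km increases (3.79 → 14.1 nM) while Vmax is unchanged — the hallmark of competitive inhibition.

competitive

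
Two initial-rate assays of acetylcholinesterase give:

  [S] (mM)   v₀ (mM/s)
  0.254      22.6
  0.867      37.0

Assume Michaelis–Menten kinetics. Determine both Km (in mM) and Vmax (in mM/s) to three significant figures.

Km = 0.311 mM; Vmax = 50.3 mM/s

From v = Vmax[S]/(Km+[S]), each point gives Vmax = v(Km+[S])/[S].
Equating: 22.6(Km+0.254)/0.254 = 37.0(Km+0.867)/0.867.
88.98·Km + 22.6 = 42.68·Km + 37.0, so (88.98 − 42.68)·Km = 37.0 − 22.6.
Km = 14.40/46.30 = 0.311 mM; then Vmax = 22.6(0.311+0.254)/0.254 = 50.3 mM/s.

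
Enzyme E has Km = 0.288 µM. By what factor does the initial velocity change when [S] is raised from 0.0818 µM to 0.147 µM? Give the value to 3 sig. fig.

Since Vmax cancels, v₂/v₁ = [S]₂(Km+[S]₁) / [S]₁(Km+[S]₂).
= 0.147×(0.288+0.0818) / (0.0818×(0.288+0.147)) = 0.05436/0.03558 = 1.53.

1.53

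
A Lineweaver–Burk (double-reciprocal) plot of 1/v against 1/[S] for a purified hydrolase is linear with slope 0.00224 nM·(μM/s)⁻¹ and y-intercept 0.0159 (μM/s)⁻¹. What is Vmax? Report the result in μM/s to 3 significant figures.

The y-intercept of a Lineweaver–Burk plot equals 1/Vmax, so Vmax = 1/0.0159 = 62.9 μM/s.

62.9 μM/s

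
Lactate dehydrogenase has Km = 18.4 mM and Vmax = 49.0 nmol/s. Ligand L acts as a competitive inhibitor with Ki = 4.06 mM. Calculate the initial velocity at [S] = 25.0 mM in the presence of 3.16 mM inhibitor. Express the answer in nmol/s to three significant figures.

α = 1 + [I]/Ki = 1 + 3.16/4.06 = 1.778.
For a competitive inhibitor, Vmax is unchanged and the apparent Km becomes α·Km: Km,app = 32.7 mM, Vmax,app = 49.0 nmol/s.
v = Vmax,app·[S]/(Km,app + [S]) = 49.0 × 25.0/(32.7 + 25.0) = 21.2 nmol/s.

21.2 nmol/s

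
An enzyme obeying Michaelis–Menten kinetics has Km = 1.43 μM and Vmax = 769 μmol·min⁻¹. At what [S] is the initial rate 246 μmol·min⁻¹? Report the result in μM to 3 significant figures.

0.673 μM

The required fractional saturation is v/Vmax = 246/769 = 0.3199.
Then [S]/(Km+[S]) = 0.3199 ⇒ [S] = 1.43 × 0.3199/(1 − 0.3199) = 0.673 μM.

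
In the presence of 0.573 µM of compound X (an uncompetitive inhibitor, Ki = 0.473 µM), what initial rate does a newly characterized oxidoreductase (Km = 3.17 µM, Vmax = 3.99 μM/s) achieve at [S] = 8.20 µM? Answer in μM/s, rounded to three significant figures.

With α = 1 + [I]/Ki = 1 + 0.573/0.473 = 2.211, the uncompetitive rate law is v = (Vmax/α)·[S] / (Km/α + [S]).
v = (3.99/2.211)×8.20 / (3.17/2.211 + 8.20) = 14.80/9.633 = 1.54 μM/s.

1.54 μM/s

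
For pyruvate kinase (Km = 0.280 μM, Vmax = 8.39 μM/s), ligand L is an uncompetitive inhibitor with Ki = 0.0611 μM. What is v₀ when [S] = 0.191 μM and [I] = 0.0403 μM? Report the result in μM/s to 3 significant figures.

2.68 μM/s

α = 1 + [I]/Ki = 1 + 0.0403/0.0611 = 1.660.
For an uncompetitive inhibitor, both parameters are divided by α, giving Vmax/α and Km/α: Km,app = 0.169 μM, Vmax,app = 5.06 μM/s.
v = Vmax,app·[S]/(Km,app + [S]) = 5.06 × 0.191/(0.169 + 0.191) = 2.68 μM/s.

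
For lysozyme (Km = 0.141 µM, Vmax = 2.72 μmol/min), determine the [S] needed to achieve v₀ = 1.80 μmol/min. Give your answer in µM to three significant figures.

Rearranging v = Vmax[S]/(Km+[S]) gives [S] = Km·v/(Vmax − v).
[S] = 0.141 × 1.80 / (2.72 − 1.80) = 0.2538/0.9200 = 0.276 µM.

0.276 µM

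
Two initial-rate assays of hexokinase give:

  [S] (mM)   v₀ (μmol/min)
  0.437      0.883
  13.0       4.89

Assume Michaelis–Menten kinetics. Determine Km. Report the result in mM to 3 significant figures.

In reciprocal form, 1/v = (Km/Vmax)·(1/[S]) + 1/Vmax. The two points give (1/[S], 1/v) = (2.288, 1.133) and (0.07692, 0.2045).
Slope = (1.133 − 0.2045)/(2.288 − 0.07692) = 0.4196; intercept = 1.133 − 0.4196×2.288 = 0.1722.
Vmax = 1/intercept = 5.81 μmol/min; Km = slope × Vmax = 0.4196 × 5.81 = 2.44 mM.

2.44 mM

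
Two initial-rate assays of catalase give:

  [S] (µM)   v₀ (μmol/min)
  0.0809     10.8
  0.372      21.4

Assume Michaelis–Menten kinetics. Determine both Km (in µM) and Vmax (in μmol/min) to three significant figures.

In reciprocal form, 1/v = (Km/Vmax)·(1/[S]) + 1/Vmax. The two points give (1/[S], 1/v) = (12.36, 0.09259) and (2.688, 0.04673).
Slope = (0.09259 − 0.04673)/(12.36 − 2.688) = 0.004742; intercept = 0.09259 − 0.004742×12.36 = 0.03398.
Vmax = 1/intercept = 29.4 μmol/min; Km = slope × Vmax = 0.004742 × 29.4 = 0.140 µM.

Km = 0.140 µM; Vmax = 29.4 μmol/min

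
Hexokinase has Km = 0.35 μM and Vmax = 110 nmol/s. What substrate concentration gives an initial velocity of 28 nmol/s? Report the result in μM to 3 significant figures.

0.120 μM

The required fractional saturation is v/Vmax = 28/110 = 0.2545.
Then [S]/(Km+[S]) = 0.2545 ⇒ [S] = 0.35 × 0.2545/(1 − 0.2545) = 0.120 μM.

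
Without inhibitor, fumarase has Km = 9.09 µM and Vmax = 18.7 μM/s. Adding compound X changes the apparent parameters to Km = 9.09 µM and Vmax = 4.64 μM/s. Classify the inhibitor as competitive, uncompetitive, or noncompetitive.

Vmax decreases (18.7 → 4.64 μM/s) while Km is unchanged — pure noncompetitive inhibition.

noncompetitive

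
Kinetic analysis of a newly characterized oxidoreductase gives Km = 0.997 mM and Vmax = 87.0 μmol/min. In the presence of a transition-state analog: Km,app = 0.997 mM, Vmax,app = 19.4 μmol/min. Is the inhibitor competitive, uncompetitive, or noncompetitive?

noncompetitive

Vmax decreases (87.0 → 19.4 μmol/min) while Km is unchanged — pure noncompetitive inhibition.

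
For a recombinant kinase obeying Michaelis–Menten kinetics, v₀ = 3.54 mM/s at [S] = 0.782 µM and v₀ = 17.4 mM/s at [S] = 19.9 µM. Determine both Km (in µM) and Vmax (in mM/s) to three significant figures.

Km = 3.79 µM; Vmax = 20.7 mM/s

In reciprocal form, 1/v = (Km/Vmax)·(1/[S]) + 1/Vmax. The two points give (1/[S], 1/v) = (1.279, 0.2825) and (0.05025, 0.05747).
Slope = (0.2825 − 0.05747)/(1.279 − 0.05025) = 0.1832; intercept = 0.2825 − 0.1832×1.279 = 0.04827.
Vmax = 1/intercept = 20.7 mM/s; Km = slope × Vmax = 0.1832 × 20.7 = 3.79 µM.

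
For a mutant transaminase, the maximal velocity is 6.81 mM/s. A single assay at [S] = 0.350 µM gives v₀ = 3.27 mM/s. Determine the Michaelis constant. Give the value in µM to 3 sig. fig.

0.379 µM

From v = Vmax[S]/(Km+[S]), Km = [S](Vmax − v)/v.
Km = 0.350 × (6.81 − 3.27) / 3.27 = 1.239/3.27 = 0.379 µM.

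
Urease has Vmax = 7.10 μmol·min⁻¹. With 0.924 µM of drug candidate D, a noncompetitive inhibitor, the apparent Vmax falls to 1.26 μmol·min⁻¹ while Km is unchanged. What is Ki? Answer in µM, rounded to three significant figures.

Noncompetitive: Vmax,app = Vmax/α with α = 1 + [I]/Ki.
α = Vmax/Vmax,app = 7.10/1.26 = 5.635.
Ki = [I]/(α − 1) = 0.924/4.635 = 0.199 µM.

0.199 µM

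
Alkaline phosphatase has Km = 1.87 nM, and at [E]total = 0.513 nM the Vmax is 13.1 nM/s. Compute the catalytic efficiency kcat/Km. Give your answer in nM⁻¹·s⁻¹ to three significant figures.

kcat = Vmax/[E]total = 13.1/0.513 = 25.5 s⁻¹.
kcat/Km = 25.5/1.87 = 13.7 nM⁻¹·s⁻¹.

13.7 nM⁻¹·s⁻¹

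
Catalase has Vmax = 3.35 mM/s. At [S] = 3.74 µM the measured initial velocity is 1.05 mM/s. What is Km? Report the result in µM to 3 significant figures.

8.19 µM

v/Vmax = 1.05/3.35 = 0.3134 = [S]/(Km+[S]).
So Km + [S] = [S]/0.3134 = 11.93 µM, giving Km = 11.93 − 3.74 = 8.19 µM.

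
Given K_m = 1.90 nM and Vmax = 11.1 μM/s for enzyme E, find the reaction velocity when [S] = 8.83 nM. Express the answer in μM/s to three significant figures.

9.13 μM/s

[S]/(Km+[S]) = 8.83/10.73 = 0.8229, the fractional saturation.
v = 0.8229 × Vmax = 0.8229 × 11.1 = 9.13 μM/s.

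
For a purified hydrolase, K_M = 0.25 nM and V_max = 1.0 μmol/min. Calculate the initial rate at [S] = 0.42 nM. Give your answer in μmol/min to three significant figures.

[S]/(Km+[S]) = 0.42/0.6700 = 0.6269, the fractional saturation.
v = 0.6269 × Vmax = 0.6269 × 1.0 = 0.627 μmol/min.

0.627 μmol/min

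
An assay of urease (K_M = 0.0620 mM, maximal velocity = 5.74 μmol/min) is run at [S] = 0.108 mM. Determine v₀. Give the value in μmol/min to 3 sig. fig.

3.65 μmol/min

[S]/(Km+[S]) = 0.108/0.1700 = 0.6353, the fractional saturation.
v = 0.6353 × Vmax = 0.6353 × 5.74 = 3.65 μmol/min.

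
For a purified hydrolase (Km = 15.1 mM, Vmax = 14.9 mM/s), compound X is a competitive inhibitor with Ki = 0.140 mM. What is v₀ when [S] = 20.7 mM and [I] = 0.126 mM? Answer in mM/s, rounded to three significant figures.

With α = 1 + [I]/Ki = 1 + 0.126/0.140 = 1.900, the competitive rate law is v = Vmax[S] / (αKm + [S]).
v = 14.9×20.7 / (1.900×15.1 + 20.7) = 308.4/49.39 = 6.24 mM/s.

6.24 mM/s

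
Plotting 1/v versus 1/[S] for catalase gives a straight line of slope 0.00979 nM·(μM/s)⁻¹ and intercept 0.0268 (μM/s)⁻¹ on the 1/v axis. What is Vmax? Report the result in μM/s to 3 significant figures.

The y-intercept of a Lineweaver–Burk plot equals 1/Vmax, so Vmax = 1/0.0268 = 37.3 μM/s.

37.3 μM/s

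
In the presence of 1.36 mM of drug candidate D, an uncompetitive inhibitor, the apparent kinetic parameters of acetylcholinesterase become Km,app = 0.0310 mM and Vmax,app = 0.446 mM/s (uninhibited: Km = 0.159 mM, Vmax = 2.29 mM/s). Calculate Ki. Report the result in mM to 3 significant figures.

0.329 mM

Uncompetitive: Vmax,app = Vmax/α (and Km,app = Km/α) with α = 1 + [I]/Ki.
α = Vmax/Vmax,app = 2.29/0.446 = 5.135.
Ki = [I]/(α − 1) = 1.36/4.135 = 0.329 mM.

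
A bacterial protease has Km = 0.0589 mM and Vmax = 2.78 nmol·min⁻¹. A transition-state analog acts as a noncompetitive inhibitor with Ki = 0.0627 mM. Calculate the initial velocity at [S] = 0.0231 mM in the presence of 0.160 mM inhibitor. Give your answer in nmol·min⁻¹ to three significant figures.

With α = 1 + [I]/Ki = 1 + 0.160/0.0627 = 3.552, the noncompetitive rate law is v = (Vmax/α)·[S] / (Km + [S]).
v = (2.78/3.552)×0.0231 / (0.0589 + 0.0231) = 0.01808/0.08200 = 0.220 nmol·min⁻¹.

0.220 nmol·min⁻¹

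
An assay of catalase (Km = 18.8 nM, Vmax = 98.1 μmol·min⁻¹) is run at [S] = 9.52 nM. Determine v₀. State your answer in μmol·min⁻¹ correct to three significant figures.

33.0 μmol·min⁻¹

v = Vmax·[S]/(Km + [S]) = 98.1 × 9.52 / (18.8 + 9.52)
  = 933.9 / 28.32 = 33.0 μmol·min⁻¹.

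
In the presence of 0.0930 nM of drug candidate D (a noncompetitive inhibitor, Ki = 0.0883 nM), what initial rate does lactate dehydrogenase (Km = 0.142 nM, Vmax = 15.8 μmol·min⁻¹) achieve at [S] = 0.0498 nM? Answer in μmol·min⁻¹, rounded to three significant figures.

α = 1 + [I]/Ki = 1 + 0.0930/0.0883 = 2.053.
For a noncompetitive inhibitor, Vmax is reduced to Vmax/α while Km is unchanged: Km,app = 0.142 nM, Vmax,app = 7.70 μmol·min⁻¹.
v = Vmax,app·[S]/(Km,app + [S]) = 7.70 × 0.0498/(0.142 + 0.0498) = 2.00 μmol·min⁻¹.

2.00 μmol·min⁻¹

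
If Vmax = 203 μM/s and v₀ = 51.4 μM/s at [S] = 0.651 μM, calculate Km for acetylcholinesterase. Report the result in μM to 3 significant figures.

1.92 μM

v/Vmax = 51.4/203 = 0.2532 = [S]/(Km+[S]).
So Km + [S] = [S]/0.2532 = 2.571 μM, giving Km = 2.571 − 0.651 = 1.92 μM.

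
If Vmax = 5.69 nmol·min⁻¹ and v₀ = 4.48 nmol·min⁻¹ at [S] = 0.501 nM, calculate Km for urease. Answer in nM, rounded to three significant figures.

0.135 nM

v/Vmax = 4.48/5.69 = 0.7873 = [S]/(Km+[S]).
So Km + [S] = [S]/0.7873 = 0.6363 nM, giving Km = 0.6363 − 0.501 = 0.135 nM.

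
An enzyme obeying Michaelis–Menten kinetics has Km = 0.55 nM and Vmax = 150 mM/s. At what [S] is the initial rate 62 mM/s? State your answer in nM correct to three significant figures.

The required fractional saturation is v/Vmax = 62/150 = 0.4133.
Then [S]/(Km+[S]) = 0.4133 ⇒ [S] = 0.55 × 0.4133/(1 − 0.4133) = 0.388 nM.

0.388 nM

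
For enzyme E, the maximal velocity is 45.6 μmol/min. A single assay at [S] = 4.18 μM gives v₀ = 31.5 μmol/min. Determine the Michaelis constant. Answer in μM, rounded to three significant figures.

1.87 μM

From v = Vmax[S]/(Km+[S]), Km = [S](Vmax − v)/v.
Km = 4.18 × (45.6 − 31.5) / 31.5 = 58.94/31.5 = 1.87 μM.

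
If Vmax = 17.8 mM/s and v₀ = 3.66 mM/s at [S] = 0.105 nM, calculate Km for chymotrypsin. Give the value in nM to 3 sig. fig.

0.406 nM

v/Vmax = 3.66/17.8 = 0.2056 = [S]/(Km+[S]).
So Km + [S] = [S]/0.2056 = 0.5107 nM, giving Km = 0.5107 − 0.105 = 0.406 nM.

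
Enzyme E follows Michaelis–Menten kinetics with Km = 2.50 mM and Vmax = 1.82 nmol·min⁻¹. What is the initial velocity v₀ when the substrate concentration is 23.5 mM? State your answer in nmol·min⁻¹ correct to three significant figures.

v = Vmax·[S]/(Km + [S]) = 1.82 × 23.5 / (2.50 + 23.5)
  = 42.77 / 26.00 = 1.64 nmol·min⁻¹.

1.64 nmol·min⁻¹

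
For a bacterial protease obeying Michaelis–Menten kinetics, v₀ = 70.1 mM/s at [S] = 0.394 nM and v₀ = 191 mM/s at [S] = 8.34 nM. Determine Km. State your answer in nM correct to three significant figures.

0.780 nM

In reciprocal form, 1/v = (Km/Vmax)·(1/[S]) + 1/Vmax. The two points give (1/[S], 1/v) = (2.538, 0.01427) and (0.1199, 0.005236).
Slope = (0.01427 − 0.005236)/(2.538 − 0.1199) = 0.003734; intercept = 0.01427 − 0.003734×2.538 = 0.004788.
Vmax = 1/intercept = 209 mM/s; Km = slope × Vmax = 0.003734 × 209 = 0.780 nM.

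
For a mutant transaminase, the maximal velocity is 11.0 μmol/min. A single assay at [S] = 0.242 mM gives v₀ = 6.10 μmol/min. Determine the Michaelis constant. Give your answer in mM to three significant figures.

v/Vmax = 6.10/11.0 = 0.5545 = [S]/(Km+[S]).
So Km + [S] = [S]/0.5545 = 0.4364 mM, giving Km = 0.4364 − 0.242 = 0.194 mM.

0.194 mM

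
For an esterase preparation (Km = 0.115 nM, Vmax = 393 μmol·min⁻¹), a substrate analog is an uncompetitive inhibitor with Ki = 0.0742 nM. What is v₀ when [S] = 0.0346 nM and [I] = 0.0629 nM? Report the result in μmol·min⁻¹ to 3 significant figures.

With α = 1 + [I]/Ki = 1 + 0.0629/0.0742 = 1.848, the uncompetitive rate law is v = (Vmax/α)·[S] / (Km/α + [S]).
v = (393/1.848)×0.0346 / (0.115/1.848 + 0.0346) = 7.359/0.09684 = 76.0 μmol·min⁻¹.

76.0 μmol·min⁻¹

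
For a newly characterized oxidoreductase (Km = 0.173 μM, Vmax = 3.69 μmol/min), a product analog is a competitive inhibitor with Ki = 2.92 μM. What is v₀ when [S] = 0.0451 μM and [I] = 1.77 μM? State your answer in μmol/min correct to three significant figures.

0.515 μmol/min

α = 1 + [I]/Ki = 1 + 1.77/2.92 = 1.606.
For a competitive inhibitor, Vmax is unchanged and the apparent Km becomes α·Km: Km,app = 0.278 μM, Vmax,app = 3.69 μmol/min.
v = Vmax,app·[S]/(Km,app + [S]) = 3.69 × 0.0451/(0.278 + 0.0451) = 0.515 μmol/min.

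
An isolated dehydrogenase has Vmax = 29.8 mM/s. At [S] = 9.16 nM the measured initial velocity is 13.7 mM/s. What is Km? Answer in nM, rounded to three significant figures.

10.8 nM

v/Vmax = 13.7/29.8 = 0.4597 = [S]/(Km+[S]).
So Km + [S] = [S]/0.4597 = 19.92 nM, giving Km = 19.92 − 9.16 = 10.8 nM.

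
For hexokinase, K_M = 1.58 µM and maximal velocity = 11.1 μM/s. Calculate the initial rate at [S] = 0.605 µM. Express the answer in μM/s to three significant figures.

3.07 μM/s

[S]/(Km+[S]) = 0.605/2.185 = 0.2769, the fractional saturation.
v = 0.2769 × Vmax = 0.2769 × 11.1 = 3.07 μM/s.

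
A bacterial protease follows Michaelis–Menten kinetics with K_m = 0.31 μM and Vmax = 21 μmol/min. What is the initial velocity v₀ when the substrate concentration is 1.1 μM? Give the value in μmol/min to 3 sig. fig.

[S]/(Km+[S]) = 1.1/1.410 = 0.7801, the fractional saturation.
v = 0.7801 × Vmax = 0.7801 × 21 = 16.4 μmol/min.

16.4 μmol/min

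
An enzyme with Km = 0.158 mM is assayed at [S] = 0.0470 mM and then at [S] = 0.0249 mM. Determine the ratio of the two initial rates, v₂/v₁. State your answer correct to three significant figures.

0.594

Since Vmax cancels, v₂/v₁ = [S]₂(Km+[S]₁) / [S]₁(Km+[S]₂).
= 0.0249×(0.158+0.0470) / (0.0470×(0.158+0.0249)) = 0.005104/0.008596 = 0.594.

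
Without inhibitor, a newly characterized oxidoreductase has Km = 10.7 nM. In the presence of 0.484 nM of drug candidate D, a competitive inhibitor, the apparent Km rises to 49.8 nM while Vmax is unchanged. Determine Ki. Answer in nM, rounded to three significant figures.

Competitive: Km,app = α·Km with α = 1 + [I]/Ki.
α = Km,app/Km = 49.8/10.7 = 4.654.
Since α = 1 + [I]/Ki, [I]/Ki = 4.654 − 1 = 3.654 and Ki = 0.484/3.654 = 0.132 nM.

0.132 nM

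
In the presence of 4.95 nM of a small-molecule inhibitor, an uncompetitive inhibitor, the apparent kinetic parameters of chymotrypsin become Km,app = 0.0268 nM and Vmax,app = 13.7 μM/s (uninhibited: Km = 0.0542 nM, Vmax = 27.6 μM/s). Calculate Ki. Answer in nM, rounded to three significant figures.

Uncompetitive: Vmax,app = Vmax/α (and Km,app = Km/α) with α = 1 + [I]/Ki.
α = Vmax/Vmax,app = 27.6/13.7 = 2.015.
Since α = 1 + [I]/Ki, [I]/Ki = 2.015 − 1 = 1.015 and Ki = 4.95/1.015 = 4.88 nM.

4.88 nM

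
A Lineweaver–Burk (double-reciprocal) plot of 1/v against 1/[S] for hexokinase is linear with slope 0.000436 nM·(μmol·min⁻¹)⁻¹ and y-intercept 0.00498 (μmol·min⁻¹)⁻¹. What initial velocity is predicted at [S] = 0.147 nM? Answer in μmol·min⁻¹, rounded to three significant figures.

126 μmol·min⁻¹

The y-intercept is 1/Vmax, so Vmax = 1/0.00498 = 201 μmol·min⁻¹.
The slope is Km/Vmax, so Km = 0.000436 × 201 = 0.0876 nM.
Then v = 201 × 0.147/(0.0876 + 0.147) = 126 μmol·min⁻¹.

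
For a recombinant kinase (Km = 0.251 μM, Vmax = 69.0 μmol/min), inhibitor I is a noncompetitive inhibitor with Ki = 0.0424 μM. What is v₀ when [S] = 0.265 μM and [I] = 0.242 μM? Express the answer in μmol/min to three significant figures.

5.28 μmol/min

α = 1 + [I]/Ki = 1 + 0.242/0.0424 = 6.708.
For a noncompetitive inhibitor, Vmax is reduced to Vmax/α while Km is unchanged: Km,app = 0.251 μM, Vmax,app = 10.3 μmol/min.
v = Vmax,app·[S]/(Km,app + [S]) = 10.3 × 0.265/(0.251 + 0.265) = 5.28 μmol/min.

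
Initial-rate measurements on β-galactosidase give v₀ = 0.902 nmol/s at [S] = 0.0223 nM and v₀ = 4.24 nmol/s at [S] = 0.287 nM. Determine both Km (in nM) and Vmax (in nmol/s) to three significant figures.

From v = Vmax[S]/(Km+[S]), each point gives Vmax = v(Km+[S])/[S].
Equating: 0.902(Km+0.0223)/0.0223 = 4.24(Km+0.287)/0.287.
40.45·Km + 0.902 = 14.77·Km + 4.24, so (40.45 − 14.77)·Km = 4.24 − 0.902.
Km = 3.338/25.67 = 0.130 nM; then Vmax = 0.902(0.130+0.0223)/0.0223 = 6.16 nmol/s.

Km = 0.130 nM; Vmax = 6.16 nmol/s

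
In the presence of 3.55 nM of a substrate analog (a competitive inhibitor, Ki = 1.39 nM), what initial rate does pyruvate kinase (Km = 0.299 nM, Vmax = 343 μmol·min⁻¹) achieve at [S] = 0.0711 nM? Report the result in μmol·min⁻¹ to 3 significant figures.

α = 1 + [I]/Ki = 1 + 3.55/1.39 = 3.554.
For a competitive inhibitor, Vmax is unchanged and the apparent Km becomes α·Km: Km,app = 1.06 nM, Vmax,app = 343 μmol·min⁻¹.
v = Vmax,app·[S]/(Km,app + [S]) = 343 × 0.0711/(1.06 + 0.0711) = 21.5 μmol·min⁻¹.

21.5 μmol·min⁻¹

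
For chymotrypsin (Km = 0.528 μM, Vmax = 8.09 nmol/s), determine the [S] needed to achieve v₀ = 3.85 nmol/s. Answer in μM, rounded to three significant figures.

The required fractional saturation is v/Vmax = 3.85/8.09 = 0.4759.
Then [S]/(Km+[S]) = 0.4759 ⇒ [S] = 0.528 × 0.4759/(1 − 0.4759) = 0.479 μM.

0.479 μM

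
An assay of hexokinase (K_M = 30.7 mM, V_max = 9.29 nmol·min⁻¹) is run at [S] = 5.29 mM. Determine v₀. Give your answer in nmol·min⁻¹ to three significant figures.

[S]/(Km+[S]) = 5.29/35.99 = 0.1470, the fractional saturation.
v = 0.1470 × Vmax = 0.1470 × 9.29 = 1.37 nmol·min⁻¹.

1.37 nmol·min⁻¹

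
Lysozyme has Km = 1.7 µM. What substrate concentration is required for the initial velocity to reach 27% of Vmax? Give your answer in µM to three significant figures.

v/Vmax = [S]/(Km+[S]) = 0.27, so [S] = Km·0.27/(1 − 0.27) = 1.7 × 0.3699.
[S] = 0.629 µM.

0.629 µM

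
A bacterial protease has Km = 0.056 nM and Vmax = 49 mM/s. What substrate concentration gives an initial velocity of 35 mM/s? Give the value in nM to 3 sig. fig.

0.140 nM

The required fractional saturation is v/Vmax = 35/49 = 0.7143.
Then [S]/(Km+[S]) = 0.7143 ⇒ [S] = 0.056 × 0.7143/(1 − 0.7143) = 0.140 nM.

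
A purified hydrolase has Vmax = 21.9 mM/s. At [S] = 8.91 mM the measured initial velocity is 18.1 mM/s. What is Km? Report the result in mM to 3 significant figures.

From v = Vmax[S]/(Km+[S]), Km = [S](Vmax − v)/v.
Km = 8.91 × (21.9 − 18.1) / 18.1 = 33.86/18.1 = 1.87 mM.

1.87 mM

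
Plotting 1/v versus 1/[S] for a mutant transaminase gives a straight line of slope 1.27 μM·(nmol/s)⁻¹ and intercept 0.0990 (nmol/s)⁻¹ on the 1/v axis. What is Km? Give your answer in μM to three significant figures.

12.8 μM

y-intercept = 1/Vmax ⇒ Vmax = 10.1 nmol/s; slope = Km/Vmax ⇒ Km = slope × Vmax.
Km = 1.27 × 10.1 = 12.8 μM.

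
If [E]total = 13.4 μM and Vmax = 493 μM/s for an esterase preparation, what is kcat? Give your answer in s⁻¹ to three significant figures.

kcat = Vmax/[E]total = 493 μM/s / 13.4 μM = 36.8 s⁻¹.

36.8 s⁻¹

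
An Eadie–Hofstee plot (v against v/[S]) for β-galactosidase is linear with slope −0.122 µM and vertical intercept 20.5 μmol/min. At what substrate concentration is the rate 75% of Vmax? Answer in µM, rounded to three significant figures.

The Eadie–Hofstee slope gives Km = 0.122 µM (slope = −Km).
v/Vmax = [S]/(Km+[S]) = 0.75 ⇒ [S] = Km·0.75/(1−0.75) = 0.122 × 3.000 = 0.366 µM.

0.366 µM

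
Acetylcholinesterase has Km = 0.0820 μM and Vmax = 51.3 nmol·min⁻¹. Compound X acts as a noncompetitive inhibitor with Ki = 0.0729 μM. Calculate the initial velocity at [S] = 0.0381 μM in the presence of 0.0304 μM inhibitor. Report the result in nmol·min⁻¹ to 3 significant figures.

11.5 nmol·min⁻¹

α = 1 + [I]/Ki = 1 + 0.0304/0.0729 = 1.417.
For a noncompetitive inhibitor, Vmax is reduced to Vmax/α while Km is unchanged: Km,app = 0.0820 μM, Vmax,app = 36.2 nmol·min⁻¹.
v = Vmax,app·[S]/(Km,app + [S]) = 36.2 × 0.0381/(0.0820 + 0.0381) = 11.5 nmol·min⁻¹.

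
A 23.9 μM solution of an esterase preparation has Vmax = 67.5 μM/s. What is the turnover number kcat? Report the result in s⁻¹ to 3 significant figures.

kcat = Vmax/[E]total = 67.5 μM/s / 23.9 μM = 2.82 s⁻¹.

2.82 s⁻¹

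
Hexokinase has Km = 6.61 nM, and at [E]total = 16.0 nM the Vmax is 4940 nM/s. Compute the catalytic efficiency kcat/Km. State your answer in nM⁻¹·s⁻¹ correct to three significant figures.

46.7 nM⁻¹·s⁻¹

kcat = Vmax/[E]total = 4940/16.0 = 309 s⁻¹.
kcat/Km = 309/6.61 = 46.7 nM⁻¹·s⁻¹.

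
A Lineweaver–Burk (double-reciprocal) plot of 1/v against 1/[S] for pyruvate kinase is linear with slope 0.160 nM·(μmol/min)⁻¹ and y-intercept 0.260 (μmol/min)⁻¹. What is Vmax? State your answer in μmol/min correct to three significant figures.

The y-intercept of a Lineweaver–Burk plot equals 1/Vmax, so Vmax = 1/0.260 = 3.85 μmol/min.

3.85 μmol/min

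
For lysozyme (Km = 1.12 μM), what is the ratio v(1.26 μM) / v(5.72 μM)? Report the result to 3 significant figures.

The fractional saturations are [S]/(Km+[S]) = 5.72/6.840 = 0.8363 and 1.26/2.380 = 0.5294.
v₂/v₁ is just their ratio: 0.5294/0.8363 = 0.633.

0.633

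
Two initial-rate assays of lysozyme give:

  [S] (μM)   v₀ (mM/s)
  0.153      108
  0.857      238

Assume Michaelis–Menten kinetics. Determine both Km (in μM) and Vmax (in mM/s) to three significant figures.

Km = 0.304 μM; Vmax = 322 mM/s

From v = Vmax[S]/(Km+[S]), each point gives Vmax = v(Km+[S])/[S].
Equating: 108(Km+0.153)/0.153 = 238(Km+0.857)/0.857.
705.9·Km + 108 = 277.7·Km + 238, so (705.9 − 277.7)·Km = 238 − 108.
Km = 130.0/428.2 = 0.304 μM; then Vmax = 108(0.304+0.153)/0.153 = 322 mM/s.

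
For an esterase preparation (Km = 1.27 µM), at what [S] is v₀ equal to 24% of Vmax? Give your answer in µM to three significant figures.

v/Vmax = [S]/(Km+[S]) = 0.24, so [S] = Km·0.24/(1 − 0.24) = 1.27 × 0.3158.
[S] = 0.401 µM.

0.401 µM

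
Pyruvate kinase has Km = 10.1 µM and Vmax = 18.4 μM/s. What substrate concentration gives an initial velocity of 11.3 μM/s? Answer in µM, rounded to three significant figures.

The required fractional saturation is v/Vmax = 11.3/18.4 = 0.6141.
Then [S]/(Km+[S]) = 0.6141 ⇒ [S] = 10.1 × 0.6141/(1 − 0.6141) = 16.1 µM.

16.1 µM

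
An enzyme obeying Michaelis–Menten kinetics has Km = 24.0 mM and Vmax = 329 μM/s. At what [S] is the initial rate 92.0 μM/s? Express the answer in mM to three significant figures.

Rearranging v = Vmax[S]/(Km+[S]) gives [S] = Km·v/(Vmax − v).
[S] = 24.0 × 92.0 / (329 − 92.0) = 2208/237.0 = 9.32 mM.

9.32 mM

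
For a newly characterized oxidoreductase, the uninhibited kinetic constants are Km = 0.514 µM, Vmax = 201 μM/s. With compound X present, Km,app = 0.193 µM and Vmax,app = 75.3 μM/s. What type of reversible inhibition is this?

Both Km and Vmax decrease by the same factor (~2.67-fold) — characteristic of uncompetitive inhibition.

uncompetitive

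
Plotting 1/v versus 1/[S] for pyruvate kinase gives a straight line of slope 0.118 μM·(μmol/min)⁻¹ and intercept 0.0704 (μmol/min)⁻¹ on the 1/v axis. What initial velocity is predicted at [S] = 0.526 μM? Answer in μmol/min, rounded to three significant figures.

The y-intercept is 1/Vmax, so Vmax = 1/0.0704 = 14.2 μmol/min.
The slope is Km/Vmax, so Km = 0.118 × 14.2 = 1.68 μM.
Then v = 14.2 × 0.526/(1.68 + 0.526) = 3.39 μmol/min.

3.39 μmol/min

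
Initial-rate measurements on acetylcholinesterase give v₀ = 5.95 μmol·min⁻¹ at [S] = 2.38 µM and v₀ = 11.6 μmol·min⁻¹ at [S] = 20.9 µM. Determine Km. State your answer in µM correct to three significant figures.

2.90 µM

In reciprocal form, 1/v = (Km/Vmax)·(1/[S]) + 1/Vmax. The two points give (1/[S], 1/v) = (0.4202, 0.1681) and (0.04785, 0.08621).
Slope = (0.1681 − 0.08621)/(0.4202 − 0.04785) = 0.2199; intercept = 0.1681 − 0.2199×0.4202 = 0.07569.
Vmax = 1/intercept = 13.2 μmol·min⁻¹; Km = slope × Vmax = 0.2199 × 13.2 = 2.90 µM.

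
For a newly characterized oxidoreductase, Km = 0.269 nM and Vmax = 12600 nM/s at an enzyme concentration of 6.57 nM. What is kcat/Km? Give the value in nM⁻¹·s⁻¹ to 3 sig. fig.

kcat = Vmax/[E]total = 12600/6.57 = 1920 s⁻¹.
kcat/Km = 1920/0.269 = 7130 nM⁻¹·s⁻¹.

7130 nM⁻¹·s⁻¹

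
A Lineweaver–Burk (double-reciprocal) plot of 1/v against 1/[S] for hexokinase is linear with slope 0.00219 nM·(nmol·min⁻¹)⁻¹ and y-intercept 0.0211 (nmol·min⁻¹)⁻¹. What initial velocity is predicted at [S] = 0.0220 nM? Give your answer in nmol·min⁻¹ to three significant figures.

The y-intercept is 1/Vmax, so Vmax = 1/0.0211 = 47.4 nmol·min⁻¹.
The slope is Km/Vmax, so Km = 0.00219 × 47.4 = 0.104 nM.
Then v = 47.4 × 0.0220/(0.104 + 0.0220) = 8.29 nmol·min⁻¹.

8.29 nmol·min⁻¹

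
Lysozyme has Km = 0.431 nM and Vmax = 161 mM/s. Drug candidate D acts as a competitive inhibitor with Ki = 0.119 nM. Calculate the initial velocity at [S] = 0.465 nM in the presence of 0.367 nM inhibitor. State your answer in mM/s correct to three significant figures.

α = 1 + [I]/Ki = 1 + 0.367/0.119 = 4.084.
For a competitive inhibitor, Vmax is unchanged and the apparent Km becomes α·Km: Km,app = 1.76 nM, Vmax,app = 161 mM/s.
v = Vmax,app·[S]/(Km,app + [S]) = 161 × 0.465/(1.76 + 0.465) = 33.6 mM/s.

33.6 mM/s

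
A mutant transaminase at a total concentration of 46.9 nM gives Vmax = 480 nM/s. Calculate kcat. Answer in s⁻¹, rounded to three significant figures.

10.2 s⁻¹

kcat = Vmax/[E]total = 480 nM/s / 46.9 nM = 10.2 s⁻¹.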